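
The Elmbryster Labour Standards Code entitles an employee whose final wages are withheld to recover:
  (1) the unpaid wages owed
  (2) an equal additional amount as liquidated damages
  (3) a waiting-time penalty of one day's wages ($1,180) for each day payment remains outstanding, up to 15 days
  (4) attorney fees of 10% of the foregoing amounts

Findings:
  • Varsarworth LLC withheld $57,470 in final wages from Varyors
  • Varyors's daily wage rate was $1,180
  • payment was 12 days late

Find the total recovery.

Liquidated damages (equal amount): $57,470
Penalty days: min(12, 15) = 12
Waiting-time penalty: 12 × $1,180 = $14,160
Subtotal: $57,470 + $57,470 + $14,160 = $129,100
Attorney fees: 10% of $129,100 = $12,910
Total award: $129,100 + $12,910 = $142,010

$142,010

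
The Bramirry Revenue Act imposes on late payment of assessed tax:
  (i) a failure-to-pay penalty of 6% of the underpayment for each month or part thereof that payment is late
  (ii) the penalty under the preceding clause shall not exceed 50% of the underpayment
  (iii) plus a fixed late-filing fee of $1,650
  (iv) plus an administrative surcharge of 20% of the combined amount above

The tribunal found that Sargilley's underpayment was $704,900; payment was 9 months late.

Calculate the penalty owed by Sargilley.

Accrued rate: 6% × 9 = 54%, capped at 50% → 50%
Failure-to-pay penalty: 50% of $704,900 = $352,450
Penalty before surcharge: $352,450 + $1,650 = $354,100
Administrative surcharge: 20% of $354,100 = $70,820
Total penalty: $354,100 + $70,820 = $424,920

$424,920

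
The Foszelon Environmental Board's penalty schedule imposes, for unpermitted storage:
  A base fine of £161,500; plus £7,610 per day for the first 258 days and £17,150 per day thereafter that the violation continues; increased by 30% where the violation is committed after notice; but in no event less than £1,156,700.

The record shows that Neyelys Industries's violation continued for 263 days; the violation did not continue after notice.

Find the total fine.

First 258 days: 258 × £7,610 = £1,963,380
Remaining days: (263 − 258) × £17,150 = £85,750
Per-day component: £1,963,380 + £85,750 = £2,049,130
Base plus per-day: £161,500 + £2,049,130 = £2,210,630
The violation did not continue after notice: no 30% increase.
Minimum £1,156,700: £2,210,630 meets the minimum, no increase.

£2,210,630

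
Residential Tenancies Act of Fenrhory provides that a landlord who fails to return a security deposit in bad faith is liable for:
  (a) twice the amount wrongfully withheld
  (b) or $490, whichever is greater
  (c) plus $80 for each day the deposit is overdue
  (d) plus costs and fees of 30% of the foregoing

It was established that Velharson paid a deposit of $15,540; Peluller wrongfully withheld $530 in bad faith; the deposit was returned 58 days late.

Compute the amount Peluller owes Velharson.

$7,410

Doubled: 2 × $530 = $1,060
Minimum $490: $1,060 meets the minimum, no increase.
Late-return penalty: 58 × $80 = $4,640
Damages plus late penalty: $1,060 + $4,640 = $5,700
Costs and fees: 30% of $5,700 = $1,710
Total recovery: $5,700 + $1,710 = $7,410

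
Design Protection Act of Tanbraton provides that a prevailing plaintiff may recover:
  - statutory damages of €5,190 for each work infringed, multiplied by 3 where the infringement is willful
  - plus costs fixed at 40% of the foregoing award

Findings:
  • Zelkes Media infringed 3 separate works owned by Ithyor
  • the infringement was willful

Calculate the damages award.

Statutory damages: 3 × €5,190 = €15,570
Trebled: 3 × €15,570 = €46,710
Costs: 40% of €46,710 = €18,684
Award plus costs: €46,710 + €18,684 = €65,394

€65,394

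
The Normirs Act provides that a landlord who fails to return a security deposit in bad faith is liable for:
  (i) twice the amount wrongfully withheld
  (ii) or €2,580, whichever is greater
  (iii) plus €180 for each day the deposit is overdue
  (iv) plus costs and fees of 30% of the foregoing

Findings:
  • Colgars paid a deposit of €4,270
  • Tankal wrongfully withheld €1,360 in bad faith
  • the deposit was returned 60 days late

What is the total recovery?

Doubled: 2 × €1,360 = €2,720
Minimum €2,580: €2,720 meets the minimum, no increase.
Late-return penalty: 60 × €180 = €10,800
Damages plus late penalty: €2,720 + €10,800 = €13,520
Costs and fees: 30% of €13,520 = €4,056
Total recovery: €13,520 + €4,056 = €17,576

€17,576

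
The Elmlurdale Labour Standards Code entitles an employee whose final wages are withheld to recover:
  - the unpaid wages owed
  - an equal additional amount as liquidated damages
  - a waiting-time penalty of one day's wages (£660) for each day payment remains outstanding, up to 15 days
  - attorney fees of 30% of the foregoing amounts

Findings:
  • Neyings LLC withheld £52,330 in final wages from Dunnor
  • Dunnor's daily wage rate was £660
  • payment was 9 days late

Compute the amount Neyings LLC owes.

Liquidated damages (equal amount): £52,330
Penalty days: min(9, 15) = 9
Waiting-time penalty: 9 × £660 = £5,940
Subtotal: £52,330 + £52,330 + £5,940 = £110,600
Attorney fees: 30% of £110,600 = £33,180
Total award: £110,600 + £33,180 = £143,780

£143,780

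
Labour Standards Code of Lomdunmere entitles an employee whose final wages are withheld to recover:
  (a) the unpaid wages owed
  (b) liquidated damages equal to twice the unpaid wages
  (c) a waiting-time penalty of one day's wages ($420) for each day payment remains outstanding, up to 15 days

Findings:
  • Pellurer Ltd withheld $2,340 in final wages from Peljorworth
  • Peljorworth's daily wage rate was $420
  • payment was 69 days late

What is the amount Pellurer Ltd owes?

Total award: $13,320

Doubled: 2 × $2,340 = $4,680
Penalty days: min(69, 15) = 15
Waiting-time penalty: 15 × $420 = $6,300
Total award: $2,340 + $4,680 + $6,300 = $13,320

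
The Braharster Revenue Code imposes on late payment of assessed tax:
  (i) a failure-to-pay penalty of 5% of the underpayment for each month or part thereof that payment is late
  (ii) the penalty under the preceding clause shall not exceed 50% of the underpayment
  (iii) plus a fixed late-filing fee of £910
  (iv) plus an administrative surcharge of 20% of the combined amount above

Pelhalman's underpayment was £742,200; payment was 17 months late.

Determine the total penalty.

Accrued rate: 5% × 17 = 85%, capped at 50% → 50%
Failure-to-pay penalty: 50% of £742,200 = £371,100
Penalty before surcharge: £371,100 + £910 = £372,010
Administrative surcharge: 20% of £372,010 = £74,402
Total penalty: £372,010 + £74,402 = £446,412

£446,412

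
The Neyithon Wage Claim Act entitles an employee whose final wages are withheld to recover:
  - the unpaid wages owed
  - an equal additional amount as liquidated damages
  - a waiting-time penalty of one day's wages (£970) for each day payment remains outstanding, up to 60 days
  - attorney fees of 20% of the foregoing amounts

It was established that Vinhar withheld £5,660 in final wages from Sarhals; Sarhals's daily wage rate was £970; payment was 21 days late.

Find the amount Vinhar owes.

Liquidated damages (equal amount): £5,660
Penalty days: min(21, 60) = 21
Waiting-time penalty: 21 × £970 = £20,370
Subtotal: £5,660 + £5,660 + £20,370 = £31,690
Attorney fees: 20% of £31,690 = £6,338
Total award: £31,690 + £6,338 = £38,028

£38,028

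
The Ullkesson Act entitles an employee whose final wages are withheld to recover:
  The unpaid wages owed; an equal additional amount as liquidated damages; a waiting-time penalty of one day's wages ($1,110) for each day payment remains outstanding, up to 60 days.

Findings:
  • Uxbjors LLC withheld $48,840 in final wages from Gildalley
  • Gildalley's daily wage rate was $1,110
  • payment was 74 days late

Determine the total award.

Liquidated damages (equal amount): $48,840
Penalty days: min(74, 60) = 60
Waiting-time penalty: 60 × $1,110 = $66,600
Total award: $48,840 + $48,840 + $66,600 = $164,280

Total award: $164,280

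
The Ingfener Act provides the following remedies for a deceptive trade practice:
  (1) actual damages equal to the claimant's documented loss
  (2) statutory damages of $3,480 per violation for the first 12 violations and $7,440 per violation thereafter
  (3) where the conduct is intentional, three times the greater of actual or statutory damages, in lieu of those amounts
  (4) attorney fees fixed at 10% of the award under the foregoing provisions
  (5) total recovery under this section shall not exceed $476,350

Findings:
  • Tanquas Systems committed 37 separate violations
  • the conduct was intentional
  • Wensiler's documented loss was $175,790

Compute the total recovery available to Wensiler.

$476,350

First 12 violations: 12 × $3,480 = $41,760
Remaining violations: (37 − 12) × $7,440 = $186,000
Statutory damages: $41,760 + $186,000 = $227,760
Greater of actual damages ($175,790) or statutory damages ($227,760): $227,760
Trebled: 3 × $227,760 = $683,280
Attorney fees: 10% of $683,280 = $68,328
Total before cap: $683,280 + $68,328 = $751,608
Cap at $476,350: $751,608 exceeds the cap → $476,350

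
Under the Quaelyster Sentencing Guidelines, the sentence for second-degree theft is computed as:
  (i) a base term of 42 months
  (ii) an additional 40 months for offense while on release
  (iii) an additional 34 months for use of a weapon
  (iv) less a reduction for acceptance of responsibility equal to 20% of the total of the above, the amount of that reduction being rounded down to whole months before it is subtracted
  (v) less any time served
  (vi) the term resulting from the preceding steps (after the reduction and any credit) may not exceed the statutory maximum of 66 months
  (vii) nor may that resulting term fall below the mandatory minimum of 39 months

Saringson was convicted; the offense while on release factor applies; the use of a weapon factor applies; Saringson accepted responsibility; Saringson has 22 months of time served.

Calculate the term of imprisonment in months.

Offense while on release enhancement: +40 months
Use of a weapon enhancement: +34 months
Adjusted term: 42 months + 40 months + 34 months = 116 months
Acceptance of responsibility reduction: 20% of 116 months = 23 months (rounded down)
After reduction: 116 − 23 = 93 months
Less time served: 93 months − 22 months = 71 months
Cap at 66 months: 71 months exceeds the cap → 66 months
Minimum 39 months: 66 months meets the minimum, no increase.

66 months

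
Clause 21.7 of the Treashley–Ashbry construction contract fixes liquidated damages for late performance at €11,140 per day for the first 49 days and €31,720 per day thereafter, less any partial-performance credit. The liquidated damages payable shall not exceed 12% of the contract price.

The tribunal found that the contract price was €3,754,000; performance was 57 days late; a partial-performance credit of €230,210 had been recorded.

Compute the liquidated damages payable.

First 49 days: 49 × €11,140 = €545,860
Remaining days: (57 − 49) × €31,720 = €253,760
Accrued per-day damages: €545,860 + €253,760 = €799,620
Less partial-performance credit: €799,620 − €230,210 = €569,410
Cap: 12% of €3,754,000 = €450,480
Cap at €450,480: €569,410 exceeds the cap → €450,480

€450,480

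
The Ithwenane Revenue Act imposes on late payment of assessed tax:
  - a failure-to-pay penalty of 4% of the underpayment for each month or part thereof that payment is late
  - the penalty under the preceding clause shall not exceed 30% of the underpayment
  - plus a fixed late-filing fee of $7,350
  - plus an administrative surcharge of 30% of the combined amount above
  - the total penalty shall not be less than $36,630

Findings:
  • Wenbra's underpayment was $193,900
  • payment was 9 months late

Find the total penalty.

Accrued rate: 4% × 9 = 36%, capped at 30% → 30%
Failure-to-pay penalty: 30% of $193,900 = $58,170
Penalty before surcharge: $58,170 + $7,350 = $65,520
Administrative surcharge: 30% of $65,520 = $19,656
Total penalty: $65,520 + $19,656 = $85,176
Minimum $36,630: $85,176 meets the minimum, no increase.

$85,176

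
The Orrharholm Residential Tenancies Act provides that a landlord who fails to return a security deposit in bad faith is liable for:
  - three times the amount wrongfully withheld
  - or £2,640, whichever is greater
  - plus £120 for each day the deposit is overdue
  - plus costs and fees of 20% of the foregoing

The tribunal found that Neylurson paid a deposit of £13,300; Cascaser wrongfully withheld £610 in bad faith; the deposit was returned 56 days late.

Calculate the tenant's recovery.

£11,232

Trebled: 3 × £610 = £1,830
Minimum £2,640: £1,830 is below the minimum → £2,640
Late-return penalty: 56 × £120 = £6,720
Damages plus late penalty: £2,640 + £6,720 = £9,360
Costs and fees: 20% of £9,360 = £1,872
Total recovery: £9,360 + £1,872 = £11,232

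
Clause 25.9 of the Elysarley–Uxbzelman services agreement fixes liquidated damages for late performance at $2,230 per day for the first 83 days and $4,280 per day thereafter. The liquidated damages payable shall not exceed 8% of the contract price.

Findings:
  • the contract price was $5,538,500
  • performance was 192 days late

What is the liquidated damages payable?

$443,080

First 83 days: 83 × $2,230 = $185,090
Remaining days: (192 − 83) × $4,280 = $466,520
Accrued per-day damages: $185,090 + $466,520 = $651,610
Cap: 8% of $5,538,500 = $443,080
Cap at $443,080: $651,610 exceeds the cap → $443,080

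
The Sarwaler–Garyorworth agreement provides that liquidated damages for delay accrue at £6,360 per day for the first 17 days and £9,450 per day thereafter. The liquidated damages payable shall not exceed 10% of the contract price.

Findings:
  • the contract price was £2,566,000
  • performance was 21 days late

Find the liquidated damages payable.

First 17 days: 17 × £6,360 = £108,120
Remaining days: (21 − 17) × £9,450 = £37,800
Accrued per-day damages: £108,120 + £37,800 = £145,920
Cap: 10% of £2,566,000 = £256,600
Cap at £256,600: £145,920 is within the cap, no reduction.

£145,920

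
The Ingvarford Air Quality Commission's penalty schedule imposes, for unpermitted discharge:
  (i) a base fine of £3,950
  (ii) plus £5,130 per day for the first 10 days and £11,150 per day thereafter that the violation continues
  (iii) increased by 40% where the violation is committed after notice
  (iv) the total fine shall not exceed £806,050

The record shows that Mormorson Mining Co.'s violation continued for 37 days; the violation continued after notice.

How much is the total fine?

£498,820

First 10 days: 10 × £5,130 = £51,300
Remaining days: (37 − 10) × £11,150 = £301,050
Per-day component: £51,300 + £301,050 = £352,350
Base plus per-day: £3,950 + £352,350 = £356,300
Enhancement: 40% of £356,300 = £142,520
Enhanced fine: £356,300 + £142,520 = £498,820
Cap at £806,050: £498,820 is within the cap, no reduction.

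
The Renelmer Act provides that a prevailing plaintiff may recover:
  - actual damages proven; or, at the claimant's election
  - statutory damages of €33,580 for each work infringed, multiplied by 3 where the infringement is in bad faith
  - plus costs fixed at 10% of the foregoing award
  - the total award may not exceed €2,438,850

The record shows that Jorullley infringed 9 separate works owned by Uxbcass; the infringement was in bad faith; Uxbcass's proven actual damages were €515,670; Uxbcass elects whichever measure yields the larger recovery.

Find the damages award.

Statutory damages: 9 × €33,580 = €302,220
Trebled: 3 × €302,220 = €906,660
Greater of actual damages (€515,670) or enhanced statutory damages (€906,660): €906,660
Costs: 10% of €906,660 = €90,666
Award plus costs: €906,660 + €90,666 = €997,326
Cap at €2,438,850: €997,326 is within the cap, no reduction.

€997,326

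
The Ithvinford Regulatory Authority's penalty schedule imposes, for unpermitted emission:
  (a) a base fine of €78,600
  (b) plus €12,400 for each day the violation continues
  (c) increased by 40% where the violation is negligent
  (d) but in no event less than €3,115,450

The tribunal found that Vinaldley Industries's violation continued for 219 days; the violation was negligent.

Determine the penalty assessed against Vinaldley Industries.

€3,911,880

Per-day component: 219 × €12,400 = €2,715,600
Base plus per-day: €78,600 + €2,715,600 = €2,794,200
Enhancement: 40% of €2,794,200 = €1,117,680
Enhanced fine: €2,794,200 + €1,117,680 = €3,911,880
Minimum €3,115,450: €3,911,880 meets the minimum, no increase.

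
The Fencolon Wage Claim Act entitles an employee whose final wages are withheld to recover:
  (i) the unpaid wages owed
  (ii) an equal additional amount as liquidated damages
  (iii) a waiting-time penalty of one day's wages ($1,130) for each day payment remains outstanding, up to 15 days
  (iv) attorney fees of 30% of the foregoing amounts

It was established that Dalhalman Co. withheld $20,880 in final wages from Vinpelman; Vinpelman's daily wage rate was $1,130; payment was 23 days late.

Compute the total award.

$76,323

Liquidated damages (equal amount): $20,880
Penalty days: min(23, 15) = 15
Waiting-time penalty: 15 × $1,130 = $16,950
Subtotal: $20,880 + $20,880 + $16,950 = $58,710
Attorney fees: 30% of $58,710 = $17,613
Total award: $58,710 + $17,613 = $76,323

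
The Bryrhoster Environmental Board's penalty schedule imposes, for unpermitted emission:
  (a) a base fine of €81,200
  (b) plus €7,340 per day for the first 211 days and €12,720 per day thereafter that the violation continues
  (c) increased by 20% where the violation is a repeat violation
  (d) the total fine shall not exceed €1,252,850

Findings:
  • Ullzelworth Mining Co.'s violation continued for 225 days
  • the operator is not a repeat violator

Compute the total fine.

First 211 days: 211 × €7,340 = €1,548,740
Remaining days: (225 − 211) × €12,720 = €178,080
Per-day component: €1,548,740 + €178,080 = €1,726,820
Base plus per-day: €81,200 + €1,726,820 = €1,808,020
The operator is not a repeat violator: no 20% increase.
Cap at €1,252,850: €1,808,020 exceeds the cap → €1,252,850

€1,252,850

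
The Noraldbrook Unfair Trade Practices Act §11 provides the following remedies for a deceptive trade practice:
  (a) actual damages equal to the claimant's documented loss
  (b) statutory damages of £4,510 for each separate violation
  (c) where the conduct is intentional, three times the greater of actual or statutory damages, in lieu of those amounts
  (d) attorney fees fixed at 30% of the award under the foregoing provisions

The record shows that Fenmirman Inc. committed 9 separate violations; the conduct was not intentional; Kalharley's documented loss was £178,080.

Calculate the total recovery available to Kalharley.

£284,271

Statutory damages: 9 × £4,510 = £40,590
Conduct not intentional: the in-lieu enhancement does not apply.
Actual plus statutory damages: £178,080 + £40,590 = £218,670
Attorney fees: 30% of £218,670 = £65,601
Total recovery: £218,670 + £65,601 = £284,271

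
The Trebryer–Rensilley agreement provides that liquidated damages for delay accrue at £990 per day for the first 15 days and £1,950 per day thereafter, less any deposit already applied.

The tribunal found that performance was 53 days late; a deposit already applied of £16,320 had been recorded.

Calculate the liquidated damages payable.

£72,630

First 15 days: 15 × £990 = £14,850
Remaining days: (53 − 15) × £1,950 = £74,100
Accrued per-day damages: £14,850 + £74,100 = £88,950
Less deposit already applied: £88,950 − £16,320 = £72,630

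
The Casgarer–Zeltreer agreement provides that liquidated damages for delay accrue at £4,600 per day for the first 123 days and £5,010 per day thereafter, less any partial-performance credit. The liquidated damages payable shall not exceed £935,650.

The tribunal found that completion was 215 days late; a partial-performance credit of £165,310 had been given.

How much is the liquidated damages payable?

£861,410

First 123 days: 123 × £4,600 = £565,800
Remaining days: (215 − 123) × £5,010 = £460,920
Accrued per-day damages: £565,800 + £460,920 = £1,026,720
Less partial-performance credit: £1,026,720 − £165,310 = £861,410
Cap at £935,650: £861,410 is within the cap, no reduction.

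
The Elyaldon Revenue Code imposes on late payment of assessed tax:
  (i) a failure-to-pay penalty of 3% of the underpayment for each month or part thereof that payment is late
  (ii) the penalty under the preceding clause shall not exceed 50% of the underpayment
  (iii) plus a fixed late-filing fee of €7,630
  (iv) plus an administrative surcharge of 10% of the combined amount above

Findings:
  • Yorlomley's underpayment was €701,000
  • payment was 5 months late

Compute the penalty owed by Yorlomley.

Penalty: €124,058

Accrued rate: 3% × 5 = 15%, capped at 50% → 15%
Failure-to-pay penalty: 15% of €701,000 = €105,150
Penalty before surcharge: €105,150 + €7,630 = €112,780
Administrative surcharge: 10% of €112,780 = €11,278
Total penalty: €112,780 + €11,278 = €124,058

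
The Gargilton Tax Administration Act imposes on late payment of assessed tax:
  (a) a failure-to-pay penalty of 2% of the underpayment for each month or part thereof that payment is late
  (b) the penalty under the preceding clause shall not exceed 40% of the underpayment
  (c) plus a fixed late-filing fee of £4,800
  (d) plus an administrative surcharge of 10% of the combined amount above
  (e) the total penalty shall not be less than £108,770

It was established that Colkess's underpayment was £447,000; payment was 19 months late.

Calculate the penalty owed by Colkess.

Accrued rate: 2% × 19 = 38%, capped at 40% → 38%
Failure-to-pay penalty: 38% of £447,000 = £169,860
Penalty before surcharge: £169,860 + £4,800 = £174,660
Administrative surcharge: 10% of £174,660 = £17,466
Total penalty: £174,660 + £17,466 = £192,126
Minimum £108,770: £192,126 meets the minimum, no increase.

£192,126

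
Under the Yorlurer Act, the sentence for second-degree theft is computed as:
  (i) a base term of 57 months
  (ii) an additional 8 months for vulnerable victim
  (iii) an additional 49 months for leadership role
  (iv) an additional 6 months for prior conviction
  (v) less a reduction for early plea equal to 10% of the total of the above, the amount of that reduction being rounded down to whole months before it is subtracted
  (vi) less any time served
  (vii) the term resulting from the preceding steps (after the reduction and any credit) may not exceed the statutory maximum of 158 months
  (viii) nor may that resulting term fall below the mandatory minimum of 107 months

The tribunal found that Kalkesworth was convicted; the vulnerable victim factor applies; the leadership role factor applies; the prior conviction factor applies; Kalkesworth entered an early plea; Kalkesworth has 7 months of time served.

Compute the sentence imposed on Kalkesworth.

Sentence: 107 months

Vulnerable victim enhancement: +8 months
Leadership role enhancement: +49 months
Prior conviction enhancement: +6 months
Adjusted term: 57 months + 8 months + 49 months + 6 months = 120 months
Early plea reduction: 10% of 120 months = 12 months (rounded down)
After reduction: 120 − 12 = 108 months
Less time served: 108 months − 7 months = 101 months
Cap at 158 months: 101 months is within the cap, no reduction.
Minimum 107 months: 101 months is below the minimum → 107 months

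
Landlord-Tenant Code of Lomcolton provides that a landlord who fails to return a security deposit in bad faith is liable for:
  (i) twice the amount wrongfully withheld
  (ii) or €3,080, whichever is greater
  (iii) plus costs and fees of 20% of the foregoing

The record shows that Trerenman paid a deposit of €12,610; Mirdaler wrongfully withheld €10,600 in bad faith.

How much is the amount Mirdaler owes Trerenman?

€25,440

Doubled: 2 × €10,600 = €21,200
Minimum €3,080: €21,200 meets the minimum, no increase.
Costs and fees: 20% of €21,200 = €4,240
Total recovery: €21,200 + €4,240 = €25,440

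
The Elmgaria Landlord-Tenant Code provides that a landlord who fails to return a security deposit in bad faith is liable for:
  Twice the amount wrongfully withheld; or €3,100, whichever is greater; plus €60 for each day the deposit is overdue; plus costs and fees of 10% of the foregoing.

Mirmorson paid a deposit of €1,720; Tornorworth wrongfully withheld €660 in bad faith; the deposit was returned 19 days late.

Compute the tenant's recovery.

Doubled: 2 × €660 = €1,320
Minimum €3,100: €1,320 is below the minimum → €3,100
Late-return penalty: 19 × €60 = €1,140
Damages plus late penalty: €3,100 + €1,140 = €4,240
Costs and fees: 10% of €4,240 = €424
Total recovery: €4,240 + €424 = €4,664

€4,664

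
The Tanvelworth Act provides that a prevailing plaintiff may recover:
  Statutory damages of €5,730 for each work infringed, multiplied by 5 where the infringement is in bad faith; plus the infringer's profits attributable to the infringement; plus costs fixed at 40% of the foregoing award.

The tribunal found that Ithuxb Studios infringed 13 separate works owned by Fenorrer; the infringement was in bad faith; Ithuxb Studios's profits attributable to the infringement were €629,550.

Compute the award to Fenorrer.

Statutory damages: 13 × €5,730 = €74,490
Multiplied by 5: 5 × €74,490 = €372,450
Combined award: €372,450 + €629,550 = €1,002,000
Costs: 40% of €1,002,000 = €400,800
Award plus costs: €1,002,000 + €400,800 = €1,402,800

€1,402,800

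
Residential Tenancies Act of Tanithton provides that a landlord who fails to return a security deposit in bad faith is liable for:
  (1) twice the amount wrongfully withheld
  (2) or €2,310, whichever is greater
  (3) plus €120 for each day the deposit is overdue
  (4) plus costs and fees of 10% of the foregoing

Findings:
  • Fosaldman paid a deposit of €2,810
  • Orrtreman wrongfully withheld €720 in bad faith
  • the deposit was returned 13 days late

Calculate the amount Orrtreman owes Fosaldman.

Recovery: €4,257

Doubled: 2 × €720 = €1,440
Minimum €2,310: €1,440 is below the minimum → €2,310
Late-return penalty: 13 × €120 = €1,560
Damages plus late penalty: €2,310 + €1,560 = €3,870
Costs and fees: 10% of €3,870 = €387
Total recovery: €3,870 + €387 = €4,257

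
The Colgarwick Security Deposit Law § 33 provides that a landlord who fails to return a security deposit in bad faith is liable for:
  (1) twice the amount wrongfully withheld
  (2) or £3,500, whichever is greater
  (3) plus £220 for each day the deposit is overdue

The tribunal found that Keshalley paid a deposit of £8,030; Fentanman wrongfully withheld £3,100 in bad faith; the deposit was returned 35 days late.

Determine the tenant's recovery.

Doubled: 2 × £3,100 = £6,200
Minimum £3,500: £6,200 meets the minimum, no increase.
Late-return penalty: 35 × £220 = £7,700
Damages plus late penalty: £6,200 + £7,700 = £13,900

£13,900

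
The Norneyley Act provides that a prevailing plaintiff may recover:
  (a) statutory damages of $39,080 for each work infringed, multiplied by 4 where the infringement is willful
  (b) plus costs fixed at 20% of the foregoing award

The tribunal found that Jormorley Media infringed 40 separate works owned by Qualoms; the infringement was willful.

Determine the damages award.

$7,503,360

Statutory damages: 40 × $39,080 = $1,563,200
Multiplied by 4: 4 × $1,563,200 = $6,252,800
Costs: 20% of $6,252,800 = $1,250,560
Award plus costs: $6,252,800 + $1,250,560 = $7,503,360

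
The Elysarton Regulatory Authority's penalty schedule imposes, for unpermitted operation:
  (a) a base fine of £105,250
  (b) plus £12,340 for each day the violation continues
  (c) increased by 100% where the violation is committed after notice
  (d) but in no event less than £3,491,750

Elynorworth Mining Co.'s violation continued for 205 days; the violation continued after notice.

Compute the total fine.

Per-day component: 205 × £12,340 = £2,529,700
Base plus per-day: £105,250 + £2,529,700 = £2,634,950
Enhancement: 100% of £2,634,950 = £2,634,950
Enhanced fine: £2,634,950 + £2,634,950 = £5,269,900
Minimum £3,491,750: £5,269,900 meets the minimum, no increase.

Civil penalty: £5,269,900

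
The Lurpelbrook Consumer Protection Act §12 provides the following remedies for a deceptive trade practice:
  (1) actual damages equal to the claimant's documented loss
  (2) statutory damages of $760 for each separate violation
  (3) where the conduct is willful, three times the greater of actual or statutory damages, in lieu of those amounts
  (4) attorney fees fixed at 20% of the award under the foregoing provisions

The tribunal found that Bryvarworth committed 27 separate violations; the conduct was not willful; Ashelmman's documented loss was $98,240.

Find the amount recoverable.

$142,512

Statutory damages: 27 × $760 = $20,520
Conduct not willful: the in-lieu enhancement does not apply.
Actual plus statutory damages: $98,240 + $20,520 = $118,760
Attorney fees: 20% of $118,760 = $23,752
Total recovery: $118,760 + $23,752 = $142,512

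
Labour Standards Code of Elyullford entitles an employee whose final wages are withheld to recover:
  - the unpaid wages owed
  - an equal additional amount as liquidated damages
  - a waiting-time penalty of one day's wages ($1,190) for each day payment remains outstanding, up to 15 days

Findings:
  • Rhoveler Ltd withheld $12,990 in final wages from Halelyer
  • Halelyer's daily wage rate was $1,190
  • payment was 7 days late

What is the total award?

Liquidated damages (equal amount): $12,990
Penalty days: min(7, 15) = 7
Waiting-time penalty: 7 × $1,190 = $8,330
Total award: $12,990 + $12,990 + $8,330 = $34,310

$34,310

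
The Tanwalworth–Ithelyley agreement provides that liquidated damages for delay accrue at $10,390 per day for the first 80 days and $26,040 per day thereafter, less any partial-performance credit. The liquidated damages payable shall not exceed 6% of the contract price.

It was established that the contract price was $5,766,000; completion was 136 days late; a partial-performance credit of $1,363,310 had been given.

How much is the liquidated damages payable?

First 80 days: 80 × $10,390 = $831,200
Remaining days: (136 − 80) × $26,040 = $1,458,240
Accrued per-day damages: $831,200 + $1,458,240 = $2,289,440
Less partial-performance credit: $2,289,440 − $1,363,310 = $926,130
Cap: 6% of $5,766,000 = $345,960
Cap at $345,960: $926,130 exceeds the cap → $345,960

$345,960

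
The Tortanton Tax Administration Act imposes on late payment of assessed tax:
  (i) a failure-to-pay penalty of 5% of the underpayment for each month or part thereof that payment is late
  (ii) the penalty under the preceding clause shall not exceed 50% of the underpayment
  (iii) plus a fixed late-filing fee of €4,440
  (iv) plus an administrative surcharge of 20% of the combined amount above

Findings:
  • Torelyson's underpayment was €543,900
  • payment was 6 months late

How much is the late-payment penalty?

Accrued rate: 5% × 6 = 30%, capped at 50% → 30%
Failure-to-pay penalty: 30% of €543,900 = €163,170
Penalty before surcharge: €163,170 + €4,440 = €167,610
Administrative surcharge: 20% of €167,610 = €33,522
Total penalty: €167,610 + €33,522 = €201,132

€201,132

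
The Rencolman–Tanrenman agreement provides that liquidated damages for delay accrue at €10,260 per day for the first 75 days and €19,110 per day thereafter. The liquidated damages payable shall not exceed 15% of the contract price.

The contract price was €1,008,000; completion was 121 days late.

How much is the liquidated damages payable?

€151,200

First 75 days: 75 × €10,260 = €769,500
Remaining days: (121 − 75) × €19,110 = €879,060
Accrued per-day damages: €769,500 + €879,060 = €1,648,560
Cap: 15% of €1,008,000 = €151,200
Cap at €151,200: €1,648,560 exceeds the cap → €151,200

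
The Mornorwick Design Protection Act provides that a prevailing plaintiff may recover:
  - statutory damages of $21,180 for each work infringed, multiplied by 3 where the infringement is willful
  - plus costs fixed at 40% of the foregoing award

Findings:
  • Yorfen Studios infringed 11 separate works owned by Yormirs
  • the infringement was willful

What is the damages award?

Statutory damages: 11 × $21,180 = $232,980
Trebled: 3 × $232,980 = $698,940
Costs: 40% of $698,940 = $279,576
Award plus costs: $698,940 + $279,576 = $978,516

$978,516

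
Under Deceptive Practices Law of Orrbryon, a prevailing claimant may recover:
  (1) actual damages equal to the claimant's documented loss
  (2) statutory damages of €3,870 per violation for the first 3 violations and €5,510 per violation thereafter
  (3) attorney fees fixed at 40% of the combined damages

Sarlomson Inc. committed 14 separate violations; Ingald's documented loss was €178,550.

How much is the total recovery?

First 3 violations: 3 × €3,870 = €11,610
Remaining violations: (14 − 3) × €5,510 = €60,610
Statutory damages: €11,610 + €60,610 = €72,220
Combined damages: €178,550 + €72,220 = €250,770
Attorney fees: 40% of €250,770 = €100,308
Total recovery: €250,770 + €100,308 = €351,078

€351,078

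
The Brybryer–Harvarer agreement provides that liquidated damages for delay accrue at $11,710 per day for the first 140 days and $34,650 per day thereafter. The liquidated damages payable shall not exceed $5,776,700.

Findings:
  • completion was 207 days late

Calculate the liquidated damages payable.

First 140 days: 140 × $11,710 = $1,639,400
Remaining days: (207 − 140) × $34,650 = $2,321,550
Accrued per-day damages: $1,639,400 + $2,321,550 = $3,960,950
Cap at $5,776,700: $3,960,950 is within the cap, no reduction.

$3,960,950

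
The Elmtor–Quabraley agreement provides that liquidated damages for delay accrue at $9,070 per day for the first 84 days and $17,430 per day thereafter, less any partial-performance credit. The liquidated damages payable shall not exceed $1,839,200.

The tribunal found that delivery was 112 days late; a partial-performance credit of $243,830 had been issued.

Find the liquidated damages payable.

First 84 days: 84 × $9,070 = $761,880
Remaining days: (112 − 84) × $17,430 = $488,040
Accrued per-day damages: $761,880 + $488,040 = $1,249,920
Less partial-performance credit: $1,249,920 − $243,830 = $1,006,090
Cap at $1,839,200: $1,006,090 is within the cap, no reduction.

$1,006,090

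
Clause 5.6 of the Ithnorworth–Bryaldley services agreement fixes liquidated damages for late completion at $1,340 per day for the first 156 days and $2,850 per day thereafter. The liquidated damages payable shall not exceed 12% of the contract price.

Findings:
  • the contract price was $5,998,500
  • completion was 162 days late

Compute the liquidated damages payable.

First 156 days: 156 × $1,340 = $209,040
Remaining days: (162 − 156) × $2,850 = $17,100
Accrued per-day damages: $209,040 + $17,100 = $226,140
Cap: 12% of $5,998,500 = $719,820
Cap at $719,820: $226,140 is within the cap, no reduction.

$226,140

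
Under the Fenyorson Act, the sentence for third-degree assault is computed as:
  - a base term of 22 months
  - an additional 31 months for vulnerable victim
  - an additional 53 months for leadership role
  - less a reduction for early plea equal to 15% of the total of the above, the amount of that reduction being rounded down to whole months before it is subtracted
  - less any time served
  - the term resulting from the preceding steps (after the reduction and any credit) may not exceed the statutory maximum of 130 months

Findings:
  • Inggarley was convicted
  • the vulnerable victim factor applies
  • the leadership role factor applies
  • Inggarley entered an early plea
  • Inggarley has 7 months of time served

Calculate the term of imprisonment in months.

84 months

Vulnerable victim enhancement: +31 months
Leadership role enhancement: +53 months
Adjusted term: 22 months + 31 months + 53 months = 106 months
Early plea reduction: 15% of 106 months = 15 months (rounded down)
After reduction: 106 − 15 = 91 months
Less time served: 91 months − 7 months = 84 months
Cap at 130 months: 84 months is within the cap, no reduction.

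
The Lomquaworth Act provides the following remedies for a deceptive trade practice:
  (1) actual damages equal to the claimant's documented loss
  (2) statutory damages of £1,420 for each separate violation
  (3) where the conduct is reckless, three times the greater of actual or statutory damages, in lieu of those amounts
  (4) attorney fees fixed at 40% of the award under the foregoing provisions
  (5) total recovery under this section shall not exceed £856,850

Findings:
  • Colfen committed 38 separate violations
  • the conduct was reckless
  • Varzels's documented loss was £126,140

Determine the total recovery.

£529,788

Statutory damages: 38 × £1,420 = £53,960
Greater of actual damages (£126,140) or statutory damages (£53,960): £126,140
Trebled: 3 × £126,140 = £378,420
Attorney fees: 40% of £378,420 = £151,368
Total before cap: £378,420 + £151,368 = £529,788
Cap at £856,850: £529,788 is within the cap, no reduction.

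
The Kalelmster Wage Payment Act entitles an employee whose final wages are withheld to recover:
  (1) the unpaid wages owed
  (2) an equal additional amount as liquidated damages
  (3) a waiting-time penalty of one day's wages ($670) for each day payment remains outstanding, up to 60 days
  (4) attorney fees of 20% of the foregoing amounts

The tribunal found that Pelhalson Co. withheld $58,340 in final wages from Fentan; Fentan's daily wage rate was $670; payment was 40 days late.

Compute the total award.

Liquidated damages (equal amount): $58,340
Penalty days: min(40, 60) = 40
Waiting-time penalty: 40 × $670 = $26,800
Subtotal: $58,340 + $58,340 + $26,800 = $143,480
Attorney fees: 20% of $143,480 = $28,696
Total award: $143,480 + $28,696 = $172,176

$172,176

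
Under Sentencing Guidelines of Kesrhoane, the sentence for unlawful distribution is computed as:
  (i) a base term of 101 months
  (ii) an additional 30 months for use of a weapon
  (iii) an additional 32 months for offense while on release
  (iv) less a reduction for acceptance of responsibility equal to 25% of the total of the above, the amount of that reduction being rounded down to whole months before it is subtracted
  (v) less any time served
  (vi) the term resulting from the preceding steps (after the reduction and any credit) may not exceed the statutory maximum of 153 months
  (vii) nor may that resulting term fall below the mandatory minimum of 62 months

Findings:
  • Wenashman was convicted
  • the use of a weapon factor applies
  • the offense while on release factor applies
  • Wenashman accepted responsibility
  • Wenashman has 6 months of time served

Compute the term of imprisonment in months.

117 months

Use of a weapon enhancement: +30 months
Offense while on release enhancement: +32 months
Adjusted term: 101 months + 30 months + 32 months = 163 months
Acceptance of responsibility reduction: 25% of 163 months = 40 months (rounded down)
After reduction: 163 − 40 = 123 months
Less time served: 123 months − 6 months = 117 months
Cap at 153 months: 117 months is within the cap, no reduction.
Minimum 62 months: 117 months meets the minimum, no increase.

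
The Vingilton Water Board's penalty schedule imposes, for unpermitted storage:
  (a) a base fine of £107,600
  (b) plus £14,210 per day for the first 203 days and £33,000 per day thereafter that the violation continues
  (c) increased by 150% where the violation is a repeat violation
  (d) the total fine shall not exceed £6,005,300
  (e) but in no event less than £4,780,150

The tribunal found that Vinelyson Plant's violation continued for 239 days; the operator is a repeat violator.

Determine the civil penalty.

First 203 days: 203 × £14,210 = £2,884,630
Remaining days: (239 − 203) × £33,000 = £1,188,000
Per-day component: £2,884,630 + £1,188,000 = £4,072,630
Base plus per-day: £107,600 + £4,072,630 = £4,180,230
Enhancement: 150% of £4,180,230 = £6,270,345
Enhanced fine: £4,180,230 + £6,270,345 = £10,450,575
Cap at £6,005,300: £10,450,575 exceeds the cap → £6,005,300
Minimum £4,780,150: £6,005,300 meets the minimum, no increase.

£6,005,300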